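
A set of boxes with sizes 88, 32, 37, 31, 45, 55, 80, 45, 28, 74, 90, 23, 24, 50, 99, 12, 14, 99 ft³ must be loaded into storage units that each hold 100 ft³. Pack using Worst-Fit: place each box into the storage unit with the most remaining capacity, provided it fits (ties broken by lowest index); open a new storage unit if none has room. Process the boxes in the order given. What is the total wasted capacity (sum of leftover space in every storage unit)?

88 ft³ → storage unit 1 (remaining 12 ft³)
32 ft³ → storage unit 2 (remaining 68 ft³)
37 ft³ → storage unit 2 (remaining 31 ft³)
31 ft³ → storage unit 2 (remaining 0 ft³)
45 ft³ → storage unit 3 (remaining 55 ft³)
55 ft³ → storage unit 3 (remaining 0 ft³)
80 ft³ → storage unit 4 (remaining 20 ft³)
45 ft³ → storage unit 5 (remaining 55 ft³)
28 ft³ → storage unit 5 (remaining 27 ft³)
74 ft³ → storage unit 6 (remaining 26 ft³)
90 ft³ → storage unit 7 (remaining 10 ft³)
23 ft³ → storage unit 5 (remaining 4 ft³)
24 ft³ → storage unit 6 (remaining 2 ft³)
50 ft³ → storage unit 8 (remaining 50 ft³)
99 ft³ → storage unit 9 (remaining 1 ft³)
12 ft³ → storage unit 8 (remaining 38 ft³)
14 ft³ → storage unit 8 (remaining 24 ft³)
99 ft³ → storage unit 10 (remaining 1 ft³)
10 storage units × 100 ft³ = 1000 ft³; used 926 ft³; unused 74 ft³.

74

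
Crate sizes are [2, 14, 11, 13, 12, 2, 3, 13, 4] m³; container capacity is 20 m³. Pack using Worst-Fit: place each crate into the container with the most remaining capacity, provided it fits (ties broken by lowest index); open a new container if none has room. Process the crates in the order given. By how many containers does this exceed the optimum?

Worst-Fit: [2,14] [11,2,4] [13] [12,3] [13] → 5 containers.
5 crates exceed 10 m³ (half the capacity), and no two of those can share a container, so at least 5 containers are needed.
So 5 is already optimal.

0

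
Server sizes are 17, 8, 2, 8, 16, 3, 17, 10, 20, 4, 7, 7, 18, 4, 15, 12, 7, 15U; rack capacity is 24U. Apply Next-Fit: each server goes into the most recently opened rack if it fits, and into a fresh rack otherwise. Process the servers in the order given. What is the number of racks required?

17U → rack 1 (remaining 7U)
8U → rack 2 (remaining 16U)
2U → rack 2 (remaining 14U)
8U → rack 2 (remaining 6U)
16U → rack 3 (remaining 8U)
3U → rack 3 (remaining 5U)
17U → rack 4 (remaining 7U)
10U → rack 5 (remaining 14U)
20U → rack 6 (remaining 4U)
4U → rack 6 (remaining 0U)
7U → rack 7 (remaining 17U)
7U → rack 7 (remaining 10U)
18U → rack 8 (remaining 6U)
4U → rack 8 (remaining 2U)
15U → rack 9 (remaining 9U)
12U → rack 10 (remaining 12U)
7U → rack 10 (remaining 5U)
15U → rack 11 (remaining 9U)
Final racks: [17] [8,2,8] [16,3] [17] [10] [20,4] [7,7] [18,4] [15] [12,7] [15].

11 racks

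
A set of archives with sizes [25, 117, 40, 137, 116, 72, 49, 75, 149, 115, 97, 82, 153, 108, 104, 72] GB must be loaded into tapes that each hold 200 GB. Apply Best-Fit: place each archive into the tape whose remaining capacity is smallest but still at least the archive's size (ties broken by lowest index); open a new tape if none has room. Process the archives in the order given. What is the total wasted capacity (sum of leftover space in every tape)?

tape 1: place 25 GB, 175 GB left
tape 1: place 117 GB, 58 GB left
tape 1: place 40 GB, 18 GB left
tape 2: place 137 GB, 63 GB left
tape 3: place 116 GB, 84 GB left
tape 3: place 72 GB, 12 GB left
tape 2: place 49 GB, 14 GB left
tape 4: place 75 GB, 125 GB left
tape 5: place 149 GB, 51 GB left
tape 4: place 115 GB, 10 GB left
tape 6: place 97 GB, 103 GB left
tape 6: place 82 GB, 21 GB left
tape 7: place 153 GB, 47 GB left
tape 8: place 108 GB, 92 GB left
tape 9: place 104 GB, 96 GB left
tape 8: place 72 GB, 20 GB left
9 tapes × 200 GB = 1800 GB; used 1511 GB; unused 289 GB.

289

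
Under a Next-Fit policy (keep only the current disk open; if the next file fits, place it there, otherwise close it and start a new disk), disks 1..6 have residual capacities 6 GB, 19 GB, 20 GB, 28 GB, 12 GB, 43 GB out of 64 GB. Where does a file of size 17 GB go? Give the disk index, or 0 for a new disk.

6

Next-Fit only looks at disk 6, which has 43 GB free.
17 GB fits there.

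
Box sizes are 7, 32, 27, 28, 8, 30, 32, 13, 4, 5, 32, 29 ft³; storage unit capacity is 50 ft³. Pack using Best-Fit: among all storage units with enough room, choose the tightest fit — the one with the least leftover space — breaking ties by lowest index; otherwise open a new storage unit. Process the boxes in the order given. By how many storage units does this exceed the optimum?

Best-Fit: [7,32,8] [27] [28] [30,5] [32,13,4] [32] [29] → 7 storage units.
7 boxes exceed 25 ft³ (half the capacity), and no two of those can share a storage unit, so at least 7 storage units are needed.
So 7 is already optimal.

0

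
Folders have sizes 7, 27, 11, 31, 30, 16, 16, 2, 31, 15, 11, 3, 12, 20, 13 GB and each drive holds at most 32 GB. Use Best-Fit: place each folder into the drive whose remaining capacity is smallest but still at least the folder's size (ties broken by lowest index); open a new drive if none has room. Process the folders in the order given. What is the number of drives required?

7 GB → drive 1 (remaining 25 GB)
27 GB → drive 2 (remaining 5 GB)
11 GB → drive 1 (remaining 14 GB)
31 GB → drive 3 (remaining 1 GB)
30 GB → drive 4 (remaining 2 GB)
16 GB → drive 5 (remaining 16 GB)
16 GB → drive 5 (remaining 0 GB)
2 GB → drive 4 (remaining 0 GB)
31 GB → drive 6 (remaining 1 GB)
15 GB → drive 7 (remaining 17 GB)
11 GB → drive 1 (remaining 3 GB)
3 GB → drive 1 (remaining 0 GB)
12 GB → drive 7 (remaining 5 GB)
20 GB → drive 8 (remaining 12 GB)
13 GB → drive 9 (remaining 19 GB)

9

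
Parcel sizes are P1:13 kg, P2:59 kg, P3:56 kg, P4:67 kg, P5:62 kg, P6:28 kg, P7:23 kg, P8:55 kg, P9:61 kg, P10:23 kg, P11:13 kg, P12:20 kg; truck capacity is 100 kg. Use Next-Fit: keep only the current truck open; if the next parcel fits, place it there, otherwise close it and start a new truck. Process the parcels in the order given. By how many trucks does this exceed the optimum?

Next-Fit: [13,59] [56] [67] [62,28] [23,55] [61,23,13] [20] → 7 trucks.
6 parcels exceed 50 kg (half the capacity), and no two of those can share a truck, so at least 6 trucks are needed.
An optimal packing achieves that bound: [67,28] [62,23,13] [61,23,13] [59,20] [56] [55] → 6 trucks.
Excess: 7 − 6 = 1.

1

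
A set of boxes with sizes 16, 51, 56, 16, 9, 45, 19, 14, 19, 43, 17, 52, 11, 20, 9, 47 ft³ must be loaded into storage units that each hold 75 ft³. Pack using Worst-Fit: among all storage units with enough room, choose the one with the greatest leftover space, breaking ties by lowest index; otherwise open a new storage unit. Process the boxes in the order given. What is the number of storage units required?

7 storage units

storage unit 1: place 16 ft³, 59 ft³ left
storage unit 1: place 51 ft³, 8 ft³ left
storage unit 2: place 56 ft³, 19 ft³ left
storage unit 2: place 16 ft³, 3 ft³ left
storage unit 3: place 9 ft³, 66 ft³ left
storage unit 3: place 45 ft³, 21 ft³ left
storage unit 3: place 19 ft³, 2 ft³ left
storage unit 4: place 14 ft³, 61 ft³ left
storage unit 4: place 19 ft³, 42 ft³ left
storage unit 5: place 43 ft³, 32 ft³ left
storage unit 4: place 17 ft³, 25 ft³ left
storage unit 6: place 52 ft³, 23 ft³ left
storage unit 5: place 11 ft³, 21 ft³ left
storage unit 4: place 20 ft³, 5 ft³ left
storage unit 6: place 9 ft³, 14 ft³ left
storage unit 7: place 47 ft³, 28 ft³ left
Final storage units: [16,51] [56,16] [9,45,19] [14,19,17,20] [43,11] [52,9] [47].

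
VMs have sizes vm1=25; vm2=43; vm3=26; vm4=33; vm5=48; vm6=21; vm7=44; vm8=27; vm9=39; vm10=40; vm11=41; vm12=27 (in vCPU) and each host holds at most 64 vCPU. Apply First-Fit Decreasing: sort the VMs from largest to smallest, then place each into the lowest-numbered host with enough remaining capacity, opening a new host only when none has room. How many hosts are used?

Sorted descending: 48, 44, 43, 41, 40, 39, 33, 27, 27, 26, 25, 21.
host 1: place 48 vCPU, 16 vCPU left
host 2: place 44 vCPU, 20 vCPU left
host 3: place 43 vCPU, 21 vCPU left
host 4: place 41 vCPU, 23 vCPU left
host 5: place 40 vCPU, 24 vCPU left
host 6: place 39 vCPU, 25 vCPU left
host 7: place 33 vCPU, 31 vCPU left
host 7: place 27 vCPU, 4 vCPU left
host 8: place 27 vCPU, 37 vCPU left
host 8: place 26 vCPU, 11 vCPU left
host 6: place 25 vCPU, 0 vCPU left
host 3: place 21 vCPU, 0 vCPU left

8 hosts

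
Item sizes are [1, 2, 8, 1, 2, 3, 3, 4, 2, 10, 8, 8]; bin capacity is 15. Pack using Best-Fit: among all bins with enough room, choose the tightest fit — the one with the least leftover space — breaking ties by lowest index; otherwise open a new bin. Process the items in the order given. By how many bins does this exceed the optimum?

Best-Fit: [1,2,8,1,2] [3,3,4,2] [10] [8] [8] → 5 bins.
Total size 52; any packing needs at least ⌈52/15⌉ = 4 bins.
An optimal packing achieves that bound: [10,4,1] [8,3,3,1] [8,2,2,2] [8] → 4 bins.
Excess: 5 − 4 = 1.

1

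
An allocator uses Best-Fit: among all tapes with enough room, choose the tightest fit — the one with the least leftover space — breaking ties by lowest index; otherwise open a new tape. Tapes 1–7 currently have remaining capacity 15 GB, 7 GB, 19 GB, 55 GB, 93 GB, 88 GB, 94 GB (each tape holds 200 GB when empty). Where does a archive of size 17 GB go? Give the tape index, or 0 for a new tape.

3

Tapes with room: tape 3 (19 GB), tape 4 (55 GB), tape 5 (93 GB), tape 6 (88 GB), tape 7 (94 GB).
Tightest fit is tape 3 with 19 GB free.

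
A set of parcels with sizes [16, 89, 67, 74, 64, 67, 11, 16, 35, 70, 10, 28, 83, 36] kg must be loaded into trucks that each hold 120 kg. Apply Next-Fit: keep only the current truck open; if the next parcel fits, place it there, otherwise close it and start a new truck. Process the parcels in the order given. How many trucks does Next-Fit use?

8 trucks

truck 1: place 16 kg, 104 kg left
truck 1: place 89 kg, 15 kg left
truck 2: place 67 kg, 53 kg left
truck 3: place 74 kg, 46 kg left
truck 4: place 64 kg, 56 kg left
truck 5: place 67 kg, 53 kg left
truck 5: place 11 kg, 42 kg left
truck 5: place 16 kg, 26 kg left
truck 6: place 35 kg, 85 kg left
truck 6: place 70 kg, 15 kg left
truck 6: place 10 kg, 5 kg left
truck 7: place 28 kg, 92 kg left
truck 7: place 83 kg, 9 kg left
truck 8: place 36 kg, 84 kg left
Final trucks: [16,89] [67] [74] [64] [67,11,16] [35,70,10] [28,83] [36].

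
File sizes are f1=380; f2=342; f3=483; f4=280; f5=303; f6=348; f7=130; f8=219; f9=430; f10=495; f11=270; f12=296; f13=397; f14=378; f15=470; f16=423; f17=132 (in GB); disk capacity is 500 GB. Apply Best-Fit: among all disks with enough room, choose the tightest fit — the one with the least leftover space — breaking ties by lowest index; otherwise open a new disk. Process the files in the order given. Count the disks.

14

disk 1: place f1 (380 GB), 120 GB left
disk 2: place f2 (342 GB), 158 GB left
disk 3: place f3 (483 GB), 17 GB left
disk 4: place f4 (280 GB), 220 GB left
disk 5: place f5 (303 GB), 197 GB left
disk 6: place f6 (348 GB), 152 GB left
disk 6: place f7 (130 GB), 22 GB left
disk 4: place f8 (219 GB), 1 GB left
disk 7: place f9 (430 GB), 70 GB left
disk 8: place f10 (495 GB), 5 GB left
disk 9: place f11 (270 GB), 230 GB left
disk 10: place f12 (296 GB), 204 GB left
disk 11: place f13 (397 GB), 103 GB left
disk 12: place f14 (378 GB), 122 GB left
disk 13: place f15 (470 GB), 30 GB left
disk 14: place f16 (423 GB), 77 GB left
disk 2: place f17 (132 GB), 26 GB left
Final disks: [380] [342,132] [483] [280,219] [303] [348,130] [430] [495] [270] [296] [397] [378] [470] [423].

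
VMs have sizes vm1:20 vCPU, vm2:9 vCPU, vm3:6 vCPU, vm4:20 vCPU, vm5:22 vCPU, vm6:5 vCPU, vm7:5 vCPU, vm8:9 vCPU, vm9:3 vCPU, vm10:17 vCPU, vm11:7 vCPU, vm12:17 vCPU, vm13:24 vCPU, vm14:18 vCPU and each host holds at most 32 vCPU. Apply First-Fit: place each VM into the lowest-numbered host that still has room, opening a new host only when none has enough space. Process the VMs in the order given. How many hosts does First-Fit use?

Put vm1 (20 vCPU) in host 1; 12 vCPU remain.
Put vm2 (9 vCPU) in host 1; 3 vCPU remain.
Put vm3 (6 vCPU) in host 2; 26 vCPU remain.
Put vm4 (20 vCPU) in host 2; 6 vCPU remain.
Put vm5 (22 vCPU) in host 3; 10 vCPU remain.
Put vm6 (5 vCPU) in host 2; 1 vCPU remain.
Put vm7 (5 vCPU) in host 3; 5 vCPU remain.
Put vm8 (9 vCPU) in host 4; 23 vCPU remain.
Put vm9 (3 vCPU) in host 1; 0 vCPU remain.
Put vm10 (17 vCPU) in host 4; 6 vCPU remain.
Put vm11 (7 vCPU) in host 5; 25 vCPU remain.
Put vm12 (17 vCPU) in host 5; 8 vCPU remain.
Put vm13 (24 vCPU) in host 6; 8 vCPU remain.
Put vm14 (18 vCPU) in host 7; 14 vCPU remain.
Final hosts: [20,9,3] [6,20,5] [22,5] [9,17] [7,17] [24] [18].

7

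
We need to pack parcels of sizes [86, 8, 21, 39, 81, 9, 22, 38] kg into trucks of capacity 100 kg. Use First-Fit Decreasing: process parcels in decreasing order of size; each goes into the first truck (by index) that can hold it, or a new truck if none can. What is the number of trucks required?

4

Sorted descending: 86, 81, 39, 38, 22, 21, 9, 8.
86 kg → truck 1 (remaining 14 kg)
81 kg → truck 2 (remaining 19 kg)
39 kg → truck 3 (remaining 61 kg)
38 kg → truck 3 (remaining 23 kg)
22 kg → truck 3 (remaining 1 kg)
21 kg → truck 4 (remaining 79 kg)
9 kg → truck 1 (remaining 5 kg)
8 kg → truck 2 (remaining 11 kg)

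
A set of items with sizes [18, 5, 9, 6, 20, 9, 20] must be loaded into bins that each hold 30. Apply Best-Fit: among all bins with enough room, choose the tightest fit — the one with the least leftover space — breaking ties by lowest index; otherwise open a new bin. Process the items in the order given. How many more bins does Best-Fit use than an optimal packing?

0

Best-Fit: [18,5,6] [9,20] [9,20] → 3 bins.
Total size 87; any packing needs at least ⌈87/30⌉ = 3 bins.
So 3 is already optimal.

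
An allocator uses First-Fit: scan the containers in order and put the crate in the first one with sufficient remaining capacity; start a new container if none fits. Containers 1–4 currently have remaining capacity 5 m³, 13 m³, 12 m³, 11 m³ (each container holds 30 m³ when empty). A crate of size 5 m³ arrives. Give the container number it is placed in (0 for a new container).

Containers with room: container 1 (5 m³), container 2 (13 m³), container 3 (12 m³), container 4 (11 m³).
The first with room is container 1.

1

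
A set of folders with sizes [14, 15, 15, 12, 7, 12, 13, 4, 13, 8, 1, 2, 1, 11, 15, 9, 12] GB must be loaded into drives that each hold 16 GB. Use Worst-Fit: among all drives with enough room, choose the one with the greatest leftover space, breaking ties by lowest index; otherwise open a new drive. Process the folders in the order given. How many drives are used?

Put 14 GB in drive 1; 2 GB remain.
Put 15 GB in drive 2; 1 GB remain.
Put 15 GB in drive 3; 1 GB remain.
Put 12 GB in drive 4; 4 GB remain.
Put 7 GB in drive 5; 9 GB remain.
Put 12 GB in drive 6; 4 GB remain.
Put 13 GB in drive 7; 3 GB remain.
Put 4 GB in drive 5; 5 GB remain.
Put 13 GB in drive 8; 3 GB remain.
Put 8 GB in drive 9; 8 GB remain.
Put 1 GB in drive 9; 7 GB remain.
Put 2 GB in drive 9; 5 GB remain.
Put 1 GB in drive 5; 4 GB remain.
Put 11 GB in drive 10; 5 GB remain.
Put 15 GB in drive 11; 1 GB remain.
Put 9 GB in drive 12; 7 GB remain.
Put 12 GB in drive 13; 4 GB remain.

13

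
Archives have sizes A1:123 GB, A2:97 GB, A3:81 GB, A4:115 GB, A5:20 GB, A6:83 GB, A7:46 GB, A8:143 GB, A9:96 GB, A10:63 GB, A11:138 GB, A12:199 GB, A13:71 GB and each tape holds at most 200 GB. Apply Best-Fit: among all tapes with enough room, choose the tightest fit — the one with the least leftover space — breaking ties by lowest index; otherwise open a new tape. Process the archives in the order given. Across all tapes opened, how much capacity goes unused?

325

tape 1: place A1 (123 GB), 77 GB left
tape 2: place A2 (97 GB), 103 GB left
tape 2: place A3 (81 GB), 22 GB left
tape 3: place A4 (115 GB), 85 GB left
tape 2: place A5 (20 GB), 2 GB left
tape 3: place A6 (83 GB), 2 GB left
tape 1: place A7 (46 GB), 31 GB left
tape 4: place A8 (143 GB), 57 GB left
tape 5: place A9 (96 GB), 104 GB left
tape 5: place A10 (63 GB), 41 GB left
tape 6: place A11 (138 GB), 62 GB left
tape 7: place A12 (199 GB), 1 GB left
tape 8: place A13 (71 GB), 129 GB left
8 tapes × 200 GB = 1600 GB; used 1275 GB; unused 325 GB.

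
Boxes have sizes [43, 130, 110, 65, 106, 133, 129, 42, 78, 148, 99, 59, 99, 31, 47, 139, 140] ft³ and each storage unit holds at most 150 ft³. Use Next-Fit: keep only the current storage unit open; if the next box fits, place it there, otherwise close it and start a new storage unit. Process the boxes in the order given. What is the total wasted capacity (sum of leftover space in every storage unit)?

Put 43 ft³ in storage unit 1; 107 ft³ remain.
Put 130 ft³ in storage unit 2; 20 ft³ remain.
Put 110 ft³ in storage unit 3; 40 ft³ remain.
Put 65 ft³ in storage unit 4; 85 ft³ remain.
Put 106 ft³ in storage unit 5; 44 ft³ remain.
Put 133 ft³ in storage unit 6; 17 ft³ remain.
Put 129 ft³ in storage unit 7; 21 ft³ remain.
Put 42 ft³ in storage unit 8; 108 ft³ remain.
Put 78 ft³ in storage unit 8; 30 ft³ remain.
Put 148 ft³ in storage unit 9; 2 ft³ remain.
Put 99 ft³ in storage unit 10; 51 ft³ remain.
Put 59 ft³ in storage unit 11; 91 ft³ remain.
Put 99 ft³ in storage unit 12; 51 ft³ remain.
Put 31 ft³ in storage unit 12; 20 ft³ remain.
Put 47 ft³ in storage unit 13; 103 ft³ remain.
Put 139 ft³ in storage unit 14; 11 ft³ remain.
Put 140 ft³ in storage unit 15; 10 ft³ remain.
15 storage units × 150 ft³ = 2250 ft³; used 1598 ft³; unused 652 ft³.

652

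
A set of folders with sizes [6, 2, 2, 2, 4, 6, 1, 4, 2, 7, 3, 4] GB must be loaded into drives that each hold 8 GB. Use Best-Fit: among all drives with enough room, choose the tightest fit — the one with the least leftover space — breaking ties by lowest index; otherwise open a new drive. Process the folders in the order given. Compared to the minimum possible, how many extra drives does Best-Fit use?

Best-Fit: [6,2] [2,2,4] [6,1] [4,2] [7] [3,4] → 6 drives.
Total size 43 GB; any packing needs at least ⌈43/8⌉ = 6 drives.
So 6 is already optimal.

0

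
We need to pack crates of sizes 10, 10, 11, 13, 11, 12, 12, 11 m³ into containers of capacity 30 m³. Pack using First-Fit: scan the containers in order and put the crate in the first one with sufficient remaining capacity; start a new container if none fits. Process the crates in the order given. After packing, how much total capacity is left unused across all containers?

30

Put 10 m³ in container 1; 20 m³ remain.
Put 10 m³ in container 1; 10 m³ remain.
Put 11 m³ in container 2; 19 m³ remain.
Put 13 m³ in container 2; 6 m³ remain.
Put 11 m³ in container 3; 19 m³ remain.
Put 12 m³ in container 3; 7 m³ remain.
Put 12 m³ in container 4; 18 m³ remain.
Put 11 m³ in container 4; 7 m³ remain.
4 containers × 30 m³ = 120 m³; used 90 m³; unused 30 m³.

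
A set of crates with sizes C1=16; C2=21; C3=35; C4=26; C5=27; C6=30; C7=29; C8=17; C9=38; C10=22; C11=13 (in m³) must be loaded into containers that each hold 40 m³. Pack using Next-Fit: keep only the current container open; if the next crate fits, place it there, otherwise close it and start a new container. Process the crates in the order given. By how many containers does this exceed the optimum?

Next-Fit: [16,21] [35] [26] [27] [30] [29] [17] [38] [22,13] → 9 containers.
8 crates exceed 20 m³ (half the capacity), and no two of those can share a container, so at least 8 containers are needed.
An optimal packing achieves that bound: [38] [35] [30] [29] [27,13] [26] [22,17] [21,16] → 8 containers.
Excess: 9 − 8 = 1.

1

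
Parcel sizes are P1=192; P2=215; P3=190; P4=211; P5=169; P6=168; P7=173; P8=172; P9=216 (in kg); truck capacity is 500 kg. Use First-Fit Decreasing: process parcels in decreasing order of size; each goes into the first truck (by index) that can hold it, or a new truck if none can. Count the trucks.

5

Sorted descending: 216, 215, 211, 192, 190, 173, 172, 169, 168.
216 kg → truck 1 (remaining 284 kg)
215 kg → truck 1 (remaining 69 kg)
211 kg → truck 2 (remaining 289 kg)
192 kg → truck 2 (remaining 97 kg)
190 kg → truck 3 (remaining 310 kg)
173 kg → truck 3 (remaining 137 kg)
172 kg → truck 4 (remaining 328 kg)
169 kg → truck 4 (remaining 159 kg)
168 kg → truck 5 (remaining 332 kg)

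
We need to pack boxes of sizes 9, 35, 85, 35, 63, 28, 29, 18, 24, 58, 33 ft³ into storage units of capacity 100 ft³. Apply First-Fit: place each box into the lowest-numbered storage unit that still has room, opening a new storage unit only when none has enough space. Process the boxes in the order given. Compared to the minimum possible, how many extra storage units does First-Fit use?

0

First-Fit: [9,35,35,18] [85] [63,28] [29,24,33] [58] → 5 storage units.
Total size 417 ft³; any packing needs at least ⌈417/100⌉ = 5 storage units.
So 5 is already optimal.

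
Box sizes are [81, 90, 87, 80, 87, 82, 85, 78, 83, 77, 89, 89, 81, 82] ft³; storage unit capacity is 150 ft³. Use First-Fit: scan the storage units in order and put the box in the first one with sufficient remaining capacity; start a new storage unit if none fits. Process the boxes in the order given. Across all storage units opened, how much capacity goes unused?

929

Put 81 ft³ in storage unit 1; 69 ft³ remain.
Put 90 ft³ in storage unit 2; 60 ft³ remain.
Put 87 ft³ in storage unit 3; 63 ft³ remain.
Put 80 ft³ in storage unit 4; 70 ft³ remain.
Put 87 ft³ in storage unit 5; 63 ft³ remain.
Put 82 ft³ in storage unit 6; 68 ft³ remain.
Put 85 ft³ in storage unit 7; 65 ft³ remain.
Put 78 ft³ in storage unit 8; 72 ft³ remain.
Put 83 ft³ in storage unit 9; 67 ft³ remain.
Put 77 ft³ in storage unit 10; 73 ft³ remain.
Put 89 ft³ in storage unit 11; 61 ft³ remain.
Put 89 ft³ in storage unit 12; 61 ft³ remain.
Put 81 ft³ in storage unit 13; 69 ft³ remain.
Put 82 ft³ in storage unit 14; 68 ft³ remain.
14 storage units × 150 ft³ = 2100 ft³; used 1171 ft³; unused 929 ft³.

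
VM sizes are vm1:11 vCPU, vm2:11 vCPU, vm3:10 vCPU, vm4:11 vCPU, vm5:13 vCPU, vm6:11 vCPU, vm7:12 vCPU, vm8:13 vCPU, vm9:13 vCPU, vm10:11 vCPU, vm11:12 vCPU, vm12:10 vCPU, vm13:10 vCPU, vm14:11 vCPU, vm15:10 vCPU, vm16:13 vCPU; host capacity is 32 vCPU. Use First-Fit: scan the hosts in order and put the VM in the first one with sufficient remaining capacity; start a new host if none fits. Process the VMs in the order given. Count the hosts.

vm1 (11 vCPU) → host 1 (remaining 21 vCPU)
vm2 (11 vCPU) → host 1 (remaining 10 vCPU)
vm3 (10 vCPU) → host 1 (remaining 0 vCPU)
vm4 (11 vCPU) → host 2 (remaining 21 vCPU)
vm5 (13 vCPU) → host 2 (remaining 8 vCPU)
vm6 (11 vCPU) → host 3 (remaining 21 vCPU)
vm7 (12 vCPU) → host 3 (remaining 9 vCPU)
vm8 (13 vCPU) → host 4 (remaining 19 vCPU)
vm9 (13 vCPU) → host 4 (remaining 6 vCPU)
vm10 (11 vCPU) → host 5 (remaining 21 vCPU)
vm11 (12 vCPU) → host 5 (remaining 9 vCPU)
vm12 (10 vCPU) → host 6 (remaining 22 vCPU)
vm13 (10 vCPU) → host 6 (remaining 12 vCPU)
vm14 (11 vCPU) → host 6 (remaining 1 vCPU)
vm15 (10 vCPU) → host 7 (remaining 22 vCPU)
vm16 (13 vCPU) → host 7 (remaining 9 vCPU)
Final hosts: [11,11,10] [11,13] [11,12] [13,13] [11,12] [10,10,11] [10,13].

7 hosts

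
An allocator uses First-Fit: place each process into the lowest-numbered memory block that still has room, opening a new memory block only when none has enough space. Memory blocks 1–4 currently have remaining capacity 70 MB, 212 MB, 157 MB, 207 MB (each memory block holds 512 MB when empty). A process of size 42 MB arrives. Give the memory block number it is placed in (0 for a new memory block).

Memory blocks with room: memory block 1 (70 MB), memory block 2 (212 MB), memory block 3 (157 MB), memory block 4 (207 MB).
The first with room is memory block 1.

1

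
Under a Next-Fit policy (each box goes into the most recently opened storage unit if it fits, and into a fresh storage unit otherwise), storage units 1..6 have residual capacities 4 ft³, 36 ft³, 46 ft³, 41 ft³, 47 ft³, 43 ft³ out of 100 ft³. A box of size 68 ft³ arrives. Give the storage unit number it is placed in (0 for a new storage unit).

Next-Fit only looks at storage unit 6, which has 43 ft³ free.
68 ft³ does not fit, so a new storage unit is opened.

0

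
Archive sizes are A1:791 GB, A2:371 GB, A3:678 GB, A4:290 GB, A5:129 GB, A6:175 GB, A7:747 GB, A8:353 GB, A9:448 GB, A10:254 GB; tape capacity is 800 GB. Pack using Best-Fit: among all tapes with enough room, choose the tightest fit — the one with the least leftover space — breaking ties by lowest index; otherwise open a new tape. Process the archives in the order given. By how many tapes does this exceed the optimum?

Best-Fit: [791] [371,290,129] [678] [175,353,254] [747] [448] → 6 tapes.
Total size 4236 GB; any packing needs at least ⌈4236/800⌉ = 6 tapes.
So 6 is already optimal.

0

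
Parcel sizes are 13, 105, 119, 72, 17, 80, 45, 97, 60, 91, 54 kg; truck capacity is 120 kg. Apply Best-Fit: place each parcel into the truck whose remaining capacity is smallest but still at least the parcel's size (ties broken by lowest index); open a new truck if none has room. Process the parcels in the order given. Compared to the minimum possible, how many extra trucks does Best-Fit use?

Best-Fit: [13,105] [119] [72,17] [80] [45,60] [97] [91] [54] → 8 trucks.
Total size 753 kg; any packing needs at least ⌈753/120⌉ = 7 trucks.
An optimal packing achieves that bound: [119] [105,13] [97,17] [91] [80] [72,45] [60,54] → 7 trucks.
Excess: 8 − 7 = 1.

1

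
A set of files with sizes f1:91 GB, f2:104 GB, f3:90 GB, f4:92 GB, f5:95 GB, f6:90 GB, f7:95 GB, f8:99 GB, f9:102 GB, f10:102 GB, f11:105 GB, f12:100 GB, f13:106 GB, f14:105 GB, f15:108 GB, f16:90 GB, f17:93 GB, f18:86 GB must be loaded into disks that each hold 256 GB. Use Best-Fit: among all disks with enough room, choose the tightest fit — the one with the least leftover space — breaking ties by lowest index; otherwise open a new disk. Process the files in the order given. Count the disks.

disk 1: place f1 (91 GB), 165 GB left
disk 1: place f2 (104 GB), 61 GB left
disk 2: place f3 (90 GB), 166 GB left
disk 2: place f4 (92 GB), 74 GB left
disk 3: place f5 (95 GB), 161 GB left
disk 3: place f6 (90 GB), 71 GB left
disk 4: place f7 (95 GB), 161 GB left
disk 4: place f8 (99 GB), 62 GB left
disk 5: place f9 (102 GB), 154 GB left
disk 5: place f10 (102 GB), 52 GB left
disk 6: place f11 (105 GB), 151 GB left
disk 6: place f12 (100 GB), 51 GB left
disk 7: place f13 (106 GB), 150 GB left
disk 7: place f14 (105 GB), 45 GB left
disk 8: place f15 (108 GB), 148 GB left
disk 8: place f16 (90 GB), 58 GB left
disk 9: place f17 (93 GB), 163 GB left
disk 9: place f18 (86 GB), 77 GB left
Final disks: [91,104] [90,92] [95,90] [95,99] [102,102] [105,100] [106,105] [108,90] [93,86].

9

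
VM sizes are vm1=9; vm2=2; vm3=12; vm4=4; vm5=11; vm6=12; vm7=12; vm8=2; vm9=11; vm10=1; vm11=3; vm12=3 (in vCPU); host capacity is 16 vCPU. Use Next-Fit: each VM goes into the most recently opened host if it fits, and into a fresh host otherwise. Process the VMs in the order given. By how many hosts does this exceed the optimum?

Next-Fit: [9,2] [12,4] [11] [12] [12,2] [11,1,3] [3] → 7 hosts.
Total size 82 vCPU; any packing needs at least ⌈82/16⌉ = 6 hosts.
An optimal packing achieves that bound: [12,4] [12,3,1] [12,3] [11,2,2] [11] [9] → 6 hosts.
Excess: 7 − 6 = 1.

1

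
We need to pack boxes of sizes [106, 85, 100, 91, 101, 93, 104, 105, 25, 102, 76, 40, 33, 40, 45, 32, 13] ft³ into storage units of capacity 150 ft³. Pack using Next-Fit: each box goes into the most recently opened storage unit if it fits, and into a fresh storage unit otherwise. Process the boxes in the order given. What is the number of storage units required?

11 storage units

106 ft³ → storage unit 1 (remaining 44 ft³)
85 ft³ → storage unit 2 (remaining 65 ft³)
100 ft³ → storage unit 3 (remaining 50 ft³)
91 ft³ → storage unit 4 (remaining 59 ft³)
101 ft³ → storage unit 5 (remaining 49 ft³)
93 ft³ → storage unit 6 (remaining 57 ft³)
104 ft³ → storage unit 7 (remaining 46 ft³)
105 ft³ → storage unit 8 (remaining 45 ft³)
25 ft³ → storage unit 8 (remaining 20 ft³)
102 ft³ → storage unit 9 (remaining 48 ft³)
76 ft³ → storage unit 10 (remaining 74 ft³)
40 ft³ → storage unit 10 (remaining 34 ft³)
33 ft³ → storage unit 10 (remaining 1 ft³)
40 ft³ → storage unit 11 (remaining 110 ft³)
45 ft³ → storage unit 11 (remaining 65 ft³)
32 ft³ → storage unit 11 (remaining 33 ft³)
13 ft³ → storage unit 11 (remaining 20 ft³)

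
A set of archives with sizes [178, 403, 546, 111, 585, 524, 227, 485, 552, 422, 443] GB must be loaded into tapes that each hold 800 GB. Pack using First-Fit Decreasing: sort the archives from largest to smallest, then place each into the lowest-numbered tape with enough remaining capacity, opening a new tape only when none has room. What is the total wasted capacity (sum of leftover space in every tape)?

Sorted descending: 585, 552, 546, 524, 485, 443, 422, 403, 227, 178, 111.
585 GB → tape 1 (remaining 215 GB)
552 GB → tape 2 (remaining 248 GB)
546 GB → tape 3 (remaining 254 GB)
524 GB → tape 4 (remaining 276 GB)
485 GB → tape 5 (remaining 315 GB)
443 GB → tape 6 (remaining 357 GB)
422 GB → tape 7 (remaining 378 GB)
403 GB → tape 8 (remaining 397 GB)
227 GB → tape 2 (remaining 21 GB)
178 GB → tape 1 (remaining 37 GB)
111 GB → tape 3 (remaining 143 GB)
8 tapes × 800 GB = 6400 GB; used 4476 GB; unused 1924 GB.

1924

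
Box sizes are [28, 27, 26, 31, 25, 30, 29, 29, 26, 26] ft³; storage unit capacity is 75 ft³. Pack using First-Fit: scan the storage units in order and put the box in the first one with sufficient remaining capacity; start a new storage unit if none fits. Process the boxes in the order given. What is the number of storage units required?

storage unit 1: place 28 ft³, 47 ft³ left
storage unit 1: place 27 ft³, 20 ft³ left
storage unit 2: place 26 ft³, 49 ft³ left
storage unit 2: place 31 ft³, 18 ft³ left
storage unit 3: place 25 ft³, 50 ft³ left
storage unit 3: place 30 ft³, 20 ft³ left
storage unit 4: place 29 ft³, 46 ft³ left
storage unit 4: place 29 ft³, 17 ft³ left
storage unit 5: place 26 ft³, 49 ft³ left
storage unit 5: place 26 ft³, 23 ft³ left
Final storage units: [28,27] [26,31] [25,30] [29,29] [26,26].

5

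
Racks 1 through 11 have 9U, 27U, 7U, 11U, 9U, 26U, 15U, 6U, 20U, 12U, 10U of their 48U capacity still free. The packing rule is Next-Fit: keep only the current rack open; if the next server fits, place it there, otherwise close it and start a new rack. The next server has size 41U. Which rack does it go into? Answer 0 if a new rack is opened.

0

Next-Fit only looks at rack 11, which has 10U free.
41U does not fit, so a new rack is opened.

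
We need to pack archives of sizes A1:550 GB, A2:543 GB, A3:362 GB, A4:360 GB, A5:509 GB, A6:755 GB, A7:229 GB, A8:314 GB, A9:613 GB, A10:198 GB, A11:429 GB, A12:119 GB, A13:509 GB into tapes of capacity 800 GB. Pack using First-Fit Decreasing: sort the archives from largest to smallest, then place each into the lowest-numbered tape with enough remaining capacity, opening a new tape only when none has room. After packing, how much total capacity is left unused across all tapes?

910

Sorted descending: 755, 613, 550, 543, 509, 509, 429, 362, 360, 314, 229, 198, 119.
755 GB → tape 1 (remaining 45 GB)
613 GB → tape 2 (remaining 187 GB)
550 GB → tape 3 (remaining 250 GB)
543 GB → tape 4 (remaining 257 GB)
509 GB → tape 5 (remaining 291 GB)
509 GB → tape 6 (remaining 291 GB)
429 GB → tape 7 (remaining 371 GB)
362 GB → tape 7 (remaining 9 GB)
360 GB → tape 8 (remaining 440 GB)
314 GB → tape 8 (remaining 126 GB)
229 GB → tape 3 (remaining 21 GB)
198 GB → tape 4 (remaining 59 GB)
119 GB → tape 2 (remaining 68 GB)
8 tapes × 800 GB = 6400 GB; used 5490 GB; unused 910 GB.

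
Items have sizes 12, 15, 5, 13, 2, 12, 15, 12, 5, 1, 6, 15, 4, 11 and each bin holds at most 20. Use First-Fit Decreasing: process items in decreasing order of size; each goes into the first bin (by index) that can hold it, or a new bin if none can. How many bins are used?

Sorted descending: 15, 15, 15, 13, 12, 12, 12, 11, 6, 5, 5, 4, 2, 1.
15 → bin 1 (remaining 5)
15 → bin 2 (remaining 5)
15 → bin 3 (remaining 5)
13 → bin 4 (remaining 7)
12 → bin 5 (remaining 8)
12 → bin 6 (remaining 8)
12 → bin 7 (remaining 8)
11 → bin 8 (remaining 9)
6 → bin 4 (remaining 1)
5 → bin 1 (remaining 0)
5 → bin 2 (remaining 0)
4 → bin 3 (remaining 1)
2 → bin 5 (remaining 6)
1 → bin 3 (remaining 0)

8 bins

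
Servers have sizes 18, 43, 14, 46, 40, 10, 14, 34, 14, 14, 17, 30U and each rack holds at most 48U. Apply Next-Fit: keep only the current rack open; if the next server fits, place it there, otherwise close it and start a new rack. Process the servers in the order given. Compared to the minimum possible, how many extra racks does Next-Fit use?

Next-Fit: [18] [43] [14] [46] [40] [10,14] [34,14] [14,17] [30] → 9 racks.
Total size 294U; any packing needs at least ⌈294/48⌉ = 7 racks.
An optimal packing achieves that bound: [46] [43] [40] [34,14] [30,18] [17,14,14] [14,10] → 7 racks.
Excess: 9 − 7 = 2.

2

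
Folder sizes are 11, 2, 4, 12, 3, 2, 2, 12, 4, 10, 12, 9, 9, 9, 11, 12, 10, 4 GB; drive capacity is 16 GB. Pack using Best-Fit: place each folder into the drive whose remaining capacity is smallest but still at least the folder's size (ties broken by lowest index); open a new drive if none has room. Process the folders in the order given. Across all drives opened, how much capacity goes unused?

38

11 GB → drive 1 (remaining 5 GB)
2 GB → drive 1 (remaining 3 GB)
4 GB → drive 2 (remaining 12 GB)
12 GB → drive 2 (remaining 0 GB)
3 GB → drive 1 (remaining 0 GB)
2 GB → drive 3 (remaining 14 GB)
2 GB → drive 3 (remaining 12 GB)
12 GB → drive 3 (remaining 0 GB)
4 GB → drive 4 (remaining 12 GB)
10 GB → drive 4 (remaining 2 GB)
12 GB → drive 5 (remaining 4 GB)
9 GB → drive 6 (remaining 7 GB)
9 GB → drive 7 (remaining 7 GB)
9 GB → drive 8 (remaining 7 GB)
11 GB → drive 9 (remaining 5 GB)
12 GB → drive 10 (remaining 4 GB)
10 GB → drive 11 (remaining 6 GB)
4 GB → drive 5 (remaining 0 GB)
11 drives × 16 GB = 176 GB; used 138 GB; unused 38 GB.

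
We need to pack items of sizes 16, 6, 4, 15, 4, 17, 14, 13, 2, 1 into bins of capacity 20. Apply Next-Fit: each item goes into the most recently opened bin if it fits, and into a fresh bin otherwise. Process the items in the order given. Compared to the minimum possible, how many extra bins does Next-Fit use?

1

Next-Fit: [16] [6,4] [15,4] [17] [14] [13,2,1] → 6 bins.
Total size 92; any packing needs at least ⌈92/20⌉ = 5 bins.
An optimal packing achieves that bound: [17,2,1] [16,4] [15,4] [14,6] [13] → 5 bins.
Excess: 6 − 5 = 1.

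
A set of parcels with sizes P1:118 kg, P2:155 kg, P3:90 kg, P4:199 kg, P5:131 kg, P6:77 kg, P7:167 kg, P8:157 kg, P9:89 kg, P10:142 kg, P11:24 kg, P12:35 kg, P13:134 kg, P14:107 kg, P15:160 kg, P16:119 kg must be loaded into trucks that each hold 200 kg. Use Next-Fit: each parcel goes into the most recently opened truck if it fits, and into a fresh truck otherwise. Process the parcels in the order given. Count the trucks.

14

truck 1: place P1 (118 kg), 82 kg left
truck 2: place P2 (155 kg), 45 kg left
truck 3: place P3 (90 kg), 110 kg left
truck 4: place P4 (199 kg), 1 kg left
truck 5: place P5 (131 kg), 69 kg left
truck 6: place P6 (77 kg), 123 kg left
truck 7: place P7 (167 kg), 33 kg left
truck 8: place P8 (157 kg), 43 kg left
truck 9: place P9 (89 kg), 111 kg left
truck 10: place P10 (142 kg), 58 kg left
truck 10: place P11 (24 kg), 34 kg left
truck 11: place P12 (35 kg), 165 kg left
truck 11: place P13 (134 kg), 31 kg left
truck 12: place P14 (107 kg), 93 kg left
truck 13: place P15 (160 kg), 40 kg left
truck 14: place P16 (119 kg), 81 kg left
Final trucks: [118] [155] [90] [199] [131] [77] [167] [157] [89] [142,24] [35,134] [107] [160] [119].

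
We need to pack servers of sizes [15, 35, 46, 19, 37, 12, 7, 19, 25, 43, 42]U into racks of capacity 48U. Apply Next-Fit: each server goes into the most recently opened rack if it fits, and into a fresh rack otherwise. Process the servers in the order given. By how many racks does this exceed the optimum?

Next-Fit: [15] [35] [46] [19] [37] [12,7,19] [25] [43] [42] → 9 racks.
Total size 300U; any packing needs at least ⌈300/48⌉ = 7 racks.
An optimal packing achieves that bound: [46] [43] [42] [37,7] [35,12] [25,19] [19,15] → 7 racks.
Excess: 9 − 7 = 2.

2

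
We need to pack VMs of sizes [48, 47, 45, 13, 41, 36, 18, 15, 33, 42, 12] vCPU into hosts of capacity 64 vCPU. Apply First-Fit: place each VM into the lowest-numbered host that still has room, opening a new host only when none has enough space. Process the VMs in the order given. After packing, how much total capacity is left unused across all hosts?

98

48 vCPU → host 1 (remaining 16 vCPU)
47 vCPU → host 2 (remaining 17 vCPU)
45 vCPU → host 3 (remaining 19 vCPU)
13 vCPU → host 1 (remaining 3 vCPU)
41 vCPU → host 4 (remaining 23 vCPU)
36 vCPU → host 5 (remaining 28 vCPU)
18 vCPU → host 3 (remaining 1 vCPU)
15 vCPU → host 2 (remaining 2 vCPU)
33 vCPU → host 6 (remaining 31 vCPU)
42 vCPU → host 7 (remaining 22 vCPU)
12 vCPU → host 4 (remaining 11 vCPU)
7 hosts × 64 vCPU = 448 vCPU; used 350 vCPU; unused 98 vCPU.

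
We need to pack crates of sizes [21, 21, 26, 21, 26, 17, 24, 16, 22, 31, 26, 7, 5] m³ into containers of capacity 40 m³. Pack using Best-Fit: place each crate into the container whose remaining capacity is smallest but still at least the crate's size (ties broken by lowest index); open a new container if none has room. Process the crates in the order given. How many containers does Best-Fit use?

21 m³ → container 1 (remaining 19 m³)
21 m³ → container 2 (remaining 19 m³)
26 m³ → container 3 (remaining 14 m³)
21 m³ → container 4 (remaining 19 m³)
26 m³ → container 5 (remaining 14 m³)
17 m³ → container 1 (remaining 2 m³)
24 m³ → container 6 (remaining 16 m³)
16 m³ → container 6 (remaining 0 m³)
22 m³ → container 7 (remaining 18 m³)
31 m³ → container 8 (remaining 9 m³)
26 m³ → container 9 (remaining 14 m³)
7 m³ → container 8 (remaining 2 m³)
5 m³ → container 3 (remaining 9 m³)

9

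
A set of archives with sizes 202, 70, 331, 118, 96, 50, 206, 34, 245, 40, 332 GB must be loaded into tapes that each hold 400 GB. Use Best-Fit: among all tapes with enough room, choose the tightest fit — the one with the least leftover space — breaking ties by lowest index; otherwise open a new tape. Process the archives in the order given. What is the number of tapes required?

5

202 GB → tape 1 (remaining 198 GB)
70 GB → tape 1 (remaining 128 GB)
331 GB → tape 2 (remaining 69 GB)
118 GB → tape 1 (remaining 10 GB)
96 GB → tape 3 (remaining 304 GB)
50 GB → tape 2 (remaining 19 GB)
206 GB → tape 3 (remaining 98 GB)
34 GB → tape 3 (remaining 64 GB)
245 GB → tape 4 (remaining 155 GB)
40 GB → tape 3 (remaining 24 GB)
332 GB → tape 5 (remaining 68 GB)
Final tapes: [202,70,118] [331,50] [96,206,34,40] [245] [332].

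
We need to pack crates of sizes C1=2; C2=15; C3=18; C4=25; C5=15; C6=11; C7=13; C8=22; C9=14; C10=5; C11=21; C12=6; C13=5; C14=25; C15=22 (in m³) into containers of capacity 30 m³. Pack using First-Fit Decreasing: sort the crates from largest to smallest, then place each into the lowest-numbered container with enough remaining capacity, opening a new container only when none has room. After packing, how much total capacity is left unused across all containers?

21

Sorted descending: 25, 25, 22, 22, 21, 18, 15, 15, 14, 13, 11, 6, 5, 5, 2.
container 1: place 25 m³, 5 m³ left
container 2: place 25 m³, 5 m³ left
container 3: place 22 m³, 8 m³ left
container 4: place 22 m³, 8 m³ left
container 5: place 21 m³, 9 m³ left
container 6: place 18 m³, 12 m³ left
container 7: place 15 m³, 15 m³ left
container 7: place 15 m³, 0 m³ left
container 8: place 14 m³, 16 m³ left
container 8: place 13 m³, 3 m³ left
container 6: place 11 m³, 1 m³ left
container 3: place 6 m³, 2 m³ left
container 1: place 5 m³, 0 m³ left
container 2: place 5 m³, 0 m³ left
container 3: place 2 m³, 0 m³ left
8 containers × 30 m³ = 240 m³; used 219 m³; unused 21 m³.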